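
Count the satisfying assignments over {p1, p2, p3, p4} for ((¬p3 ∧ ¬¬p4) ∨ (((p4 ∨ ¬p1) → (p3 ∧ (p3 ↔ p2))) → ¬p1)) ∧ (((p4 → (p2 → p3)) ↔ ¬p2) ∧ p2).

Initial set: {(((¬p3 ∧ ¬¬p4) ∨ (((p4 ∨ ¬p1) → (p3 ∧ (p3 ↔ p2))) → ¬p1)) ∧ (((p4 → (p2 → p3)) ↔ ¬p2) ∧ p2))}.
(((¬p3 ∧ ¬¬p4) ∨ (((p4 ∨ ¬p1) → (p3 ∧ (p3 ↔ p2))) → ¬p1)) ∧ (((p4 → (p2 → p3)) ↔ ¬p2) ∧ p2)): α-rule — add ((¬p3 ∧ ¬¬p4) ∨ (((p4 ∨ ¬p1) → (p3 ∧ (p3 ↔ p2))) → ¬p1)), (((p4 → (p2 → p3)) ↔ ¬p2) ∧ p2).
(((p4 → (p2 → p3)) ↔ ¬p2) ∧ p2): α-rule — add ((p4 → (p2 → p3)) ↔ ¬p2), p2.
((¬p3 ∧ ¬¬p4) ∨ (((p4 ∨ ¬p1) → (p3 ∧ (p3 ↔ p2))) → ¬p1)): β-rule — branch into (¬p3 ∧ ¬¬p4)  //  (((p4 ∨ ¬p1) → (p3 ∧ (p3 ↔ p2))) → ¬p1).
  branch 1 (add (¬p3 ∧ ¬¬p4)):
    (¬p3 ∧ ¬¬p4): α-rule — add ¬p3, ¬¬p4.
    ¬¬p4: drop double negation, giving p4.
    ((p4 → (p2 → p3)) ↔ ¬p2): β-rule — branch into (p4 → (p2 → p3)), ¬p2  //  ¬(p4 → (p2 → p3)), ¬¬p2.
      branch 1.1 (add (p4 → (p2 → p3)), ¬p2):
        × closes — contains both p2 and ¬p2.
      branch 1.2 (add ¬(p4 → (p2 → p3)), ¬¬p2):
        ¬(p4 → (p2 → p3)): α-rule — add p4, ¬(p2 → p3).
        ¬(p2 → p3): α-rule — add p2, ¬p3.
        ○ open, literals {p2=T, p3=F, p4=T}.
  branch 2 (add (((p4 ∨ ¬p1) → (p3 ∧ (p3 ↔ p2))) → ¬p1)):
    ((p4 → (p2 → p3)) ↔ ¬p2): β-rule — branch into (p4 → (p2 → p3)), ¬p2  //  ¬(p4 → (p2 → p3)), ¬¬p2.
      branch 2.1 (add (p4 → (p2 → p3)), ¬p2):
        × closes — contains both p2 and ¬p2.
      branch 2.2 (add ¬(p4 → (p2 → p3)), ¬¬p2):
        ¬(p4 → (p2 → p3)): α-rule — add p4, ¬(p2 → p3).
        ¬(p2 → p3): α-rule — add p2, ¬p3.
        (((p4 ∨ ¬p1) → (p3 ∧ (p3 ↔ p2))) → ¬p1): β-rule — branch into ¬((p4 ∨ ¬p1) → (p3 ∧ (p3 ↔ p2)))  //  ¬p1.
          branch 2.2.1 (add ¬((p4 ∨ ¬p1) → (p3 ∧ (p3 ↔ p2)))):
            ¬((p4 ∨ ¬p1) → (p3 ∧ (p3 ↔ p2))): α-rule — add (p4 ∨ ¬p1), ¬(p3 ∧ (p3 ↔ p2)).
            (p4 ∨ ¬p1): β-rule — branch into p4  //  ¬p1.
              branch 2.2.1.1 (add p4):
                ¬(p3 ∧ (p3 ↔ p2)): β-rule — branch into ¬p3  //  ¬(p3 ↔ p2).
                  branch 2.2.1.1.1 (add ¬p3):
                    ○ open, literals {p2=T, p3=F, p4=T}.
                  branch 2.2.1.1.2 (add ¬(p3 ↔ p2)):
                    ¬(p3 ↔ p2): β-rule — branch into p3, ¬p2  //  ¬p3, p2.
                      branch 2.2.1.1.2.1 (add p3, ¬p2):
                        × closes — contains both p3 and ¬p3.
                      branch 2.2.1.1.2.2 (add ¬p3, p2):
                        ○ open, literals {p2=T, p3=F, p4=T}.
              branch 2.2.1.2 (add ¬p1):
                ¬(p3 ∧ (p3 ↔ p2)): β-rule — branch into ¬p3  //  ¬(p3 ↔ p2).
                  branch 2.2.1.2.1 (add ¬p3):
                    ○ open, literals {p1=F, p2=T, p3=F, p4=T}.
                  branch 2.2.1.2.2 (add ¬(p3 ↔ p2)):
                    ¬(p3 ↔ p2): β-rule — branch into p3, ¬p2  //  ¬p3, p2.
                      branch 2.2.1.2.2.1 (add p3, ¬p2):
                        × closes — contains both p3 and ¬p3.
                      branch 2.2.1.2.2.2 (add ¬p3, p2):
                        ○ open, literals {p1=F, p2=T, p3=F, p4=T}.
          branch 2.2.2 (add ¬p1):
            ○ open, literals {p1=F, p2=T, p3=F, p4=T}.
4 branches closed, 6 open.
Each open branch fixes some atoms; the unmentioned ones are free. Counting distinct full assignments: branch {p2=T, p3=F, p4=T} (p1) contributes 2 new; branch {p2=T, p3=F, p4=T} (p1) contributes 0 new; branch {p2=T, p3=F, p4=T} (p1) contributes 0 new; branch {p1=F, p2=T, p3=F, p4=T} (none free) contributes 0 new; branch {p1=F, p2=T, p3=F, p4=T} (none free) contributes 0 new; branch {p1=F, p2=T, p3=F, p4=T} (none free) contributes 0 new. Total: 2.

2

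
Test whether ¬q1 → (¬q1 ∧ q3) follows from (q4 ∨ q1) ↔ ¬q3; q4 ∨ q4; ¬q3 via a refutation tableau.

Initial set: {T ((q4 ∨ q1) ↔ ¬q3); T (q4 ∨ q4); T ¬q3; F (¬q1 → (¬q1 ∧ q3))}.
F (¬q1 → (¬q1 ∧ q3)): α-rule — add T ¬q1, F (¬q1 ∧ q3).
T ((q4 ∨ q1) ↔ ¬q3): β-rule — branch into T (q4 ∨ q1), T ¬q3  //  F (q4 ∨ q1), F ¬q3.
  branch 1 (add T (q4 ∨ q1), T ¬q3):
    T (q4 ∨ q4): β-rule — branch into T q4  //  T q4.
      branch 1.1 (add T q4):
        F (¬q1 ∧ q3): β-rule — branch into F ¬q1  //  F q3.
          branch 1.1.1 (add F ¬q1):
            × closes — contains both q1 and ¬q1.
          branch 1.1.2 (add F q3):
            T (q4 ∨ q1): β-rule — branch into T q4  //  T q1.
              branch 1.1.2.1 (add T q4):
                ○ open, literals {q1=F, q3=F, q4=T}.
              branch 1.1.2.2 (add T q1):
                × closes — contains both q1 and ¬q1.
      branch 1.2 (add T q4):
        F (¬q1 ∧ q3): β-rule — branch into F ¬q1  //  F q3.
          branch 1.2.1 (add F ¬q1):
            × closes — contains both q1 and ¬q1.
          branch 1.2.2 (add F q3):
            T (q4 ∨ q1): β-rule — branch into T q4  //  T q1.
              branch 1.2.2.1 (add T q4):
                ○ open, literals {q1=F, q3=F, q4=T}.
              branch 1.2.2.2 (add T q1):
                × closes — contains both q1 and ¬q1.
  branch 2 (add F (q4 ∨ q1), F ¬q3):
    × closes — contains both q3 and ¬q3.
5 branches closed, 2 open.
An open branch gives a countermodel: q1=F, q3=F, q4=T (unmentioned atoms arbitrary); the premises hold there but the conclusion fails.

No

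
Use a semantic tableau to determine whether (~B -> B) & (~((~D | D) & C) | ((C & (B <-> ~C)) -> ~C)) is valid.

Not valid

Assume the negation and expand:
Initial set: {~((~B -> B) & (~((~D | D) & C) | ((C & (B <-> ~C)) -> ~C)))}.
~((~B -> B) & (~((~D | D) & C) | ((C & (B <-> ~C)) -> ~C))): β-rule — branch into ~(~B -> B)  //  ~(~((~D | D) & C) | ((C & (B <-> ~C)) -> ~C)).
  branch 1 (add ~(~B -> B)):
    ~(~B -> B): α-rule — add ~B, ~B.
    ○ open, literals {B=false}.
  branch 2 (add ~(~((~D | D) & C) | ((C & (B <-> ~C)) -> ~C))):
    ~(~((~D | D) & C) | ((C & (B <-> ~C)) -> ~C)): α-rule — add ~~((~D | D) & C), ~((C & (B <-> ~C)) -> ~C).
    ~~((~D | D) & C): α-rule — add (~D | D), C.
    ~((C & (B <-> ~C)) -> ~C): α-rule — add (C & (B <-> ~C)), ~~C.
    (C & (B <-> ~C)): α-rule — add C, (B <-> ~C).
    (~D | D): β-rule — branch into ~D  //  D.
      branch 2.1 (add ~D):
        (B <-> ~C): β-rule — branch into B, ~C  //  ~B, ~~C.
          branch 2.1.1 (add B, ~C):
            × closes — contains both C and ~C.
          branch 2.1.2 (add ~B, ~~C):
            ○ open, literals {B=false, C=true, D=false}.
      branch 2.2 (add D):
        (B <-> ~C): β-rule — branch into B, ~C  //  ~B, ~~C.
          branch 2.2.1 (add B, ~C):
            × closes — contains both C and ~C.
          branch 2.2.2 (add ~B, ~~C):
            ○ open, literals {B=false, C=true, D=true}.
2 branches closed, 3 open.
An open branch gives a countermodel: B=false (unmentioned atoms arbitrary); under it the original formula is false.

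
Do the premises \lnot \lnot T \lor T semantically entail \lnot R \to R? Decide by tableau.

Initial set: {(\lnot \lnot T \lor T); \lnot (\lnot R \to R)}.
\lnot (\lnot R \to R): α-rule — add \lnot R, \lnot R.
(\lnot \lnot T \lor T): β-rule — branch into \lnot \lnot T  //  T.
  branch 1 (add \lnot \lnot T):
    \lnot \lnot T: drop double negation, giving T.
    ○ open, literals {R=0, T=1}.
  branch 2 (add T):
    ○ open, literals {R=0, T=1}.
0 branches closed, 2 open.
An open branch gives a countermodel: R=0, T=1 (unmentioned atoms arbitrary); the premises hold there but the conclusion fails.

No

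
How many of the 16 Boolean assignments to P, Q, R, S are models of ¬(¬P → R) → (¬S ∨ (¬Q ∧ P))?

14

Initial set: {(¬(¬P → R) → (¬S ∨ (¬Q ∧ P)))}.
(¬(¬P → R) → (¬S ∨ (¬Q ∧ P))): β-rule — branch into ¬¬(¬P → R)  //  (¬S ∨ (¬Q ∧ P)).
  branch 1 (add ¬¬(¬P → R)):
    ¬¬(¬P → R): β-rule — branch into ¬¬P  //  R.
      branch 1.1 (add ¬¬P):
        ○ open, literals {P=1}.
      branch 1.2 (add R):
        ○ open, literals {R=1}.
  branch 2 (add (¬S ∨ (¬Q ∧ P))):
    (¬S ∨ (¬Q ∧ P)): β-rule — branch into ¬S  //  (¬Q ∧ P).
      branch 2.1 (add ¬S):
        ○ open, literals {S=0}.
      branch 2.2 (add (¬Q ∧ P)):
        (¬Q ∧ P): α-rule — add ¬Q, P.
        ○ open, literals {P=1, Q=0}.
0 branches closed, 4 open.
Each open branch fixes some atoms; the unmentioned ones are free. Counting distinct full assignments: branch {P=1} (Q, R, S) contributes 8 new; branch {R=1} (P, Q, S) contributes 4 new; branch {S=0} (P, Q, R) contributes 2 new; branch {P=1, Q=0} (R, S) contributes 0 new. Total: 14.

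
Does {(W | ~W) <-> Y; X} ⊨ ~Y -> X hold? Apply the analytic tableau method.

Yes

Initial set: {((W | ~W) <-> Y); X; ~(~Y -> X)}.
~(~Y -> X): α-rule — add ~Y, ~X.
× closes — contains both X and ~X.
All 1 branch closes.
Every branch closed, so the premises entail the conclusion.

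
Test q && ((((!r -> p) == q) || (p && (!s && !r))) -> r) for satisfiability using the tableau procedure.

Initial set: {(q && ((((!r -> p) == q) || (p && (!s && !r))) -> r))}.
(q && ((((!r -> p) == q) || (p && (!s && !r))) -> r)): α-rule — add q, ((((!r -> p) == q) || (p && (!s && !r))) -> r).
((((!r -> p) == q) || (p && (!s && !r))) -> r): β-rule — branch into !(((!r -> p) == q) || (p && (!s && !r)))  //  r.
  branch 1 (add !(((!r -> p) == q) || (p && (!s && !r)))):
    !(((!r -> p) == q) || (p && (!s && !r))): α-rule — add !((!r -> p) == q), !(p && (!s && !r)).
    !((!r -> p) == q): β-rule — branch into (!r -> p), !q  //  !(!r -> p), q.
      branch 1.1 (add (!r -> p), !q):
        × closes — contains both q and !q.
      branch 1.2 (add !(!r -> p), q):
        !(!r -> p): α-rule — add !r, !p.
        !(p && (!s && !r)): β-rule — branch into !p  //  !(!s && !r).
          branch 1.2.1 (add !p):
            ○ open, literals {p=F, q=T, r=F}.
          branch 1.2.2 (add !(!s && !r)):
            !(!s && !r): β-rule — branch into !!s  //  !!r.
              branch 1.2.2.1 (add !!s):
                ○ open, literals {p=F, q=T, r=F, s=T}.
              branch 1.2.2.2 (add !!r):
                × closes — contains both r and !r.
  branch 2 (add r):
    ○ open, literals {q=T, r=T}.
2 branches closed, 3 open.
An open branch gives a satisfying assignment: p=F, q=T, r=F.

Satisfiable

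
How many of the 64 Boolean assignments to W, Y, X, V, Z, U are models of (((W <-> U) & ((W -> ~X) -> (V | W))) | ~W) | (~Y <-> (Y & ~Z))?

Initial set: {((((W <-> U) & ((W -> ~X) -> (V | W))) | ~W) | (~Y <-> (Y & ~Z)))}.
((((W <-> U) & ((W -> ~X) -> (V | W))) | ~W) | (~Y <-> (Y & ~Z))): β-rule — branch into (((W <-> U) & ((W -> ~X) -> (V | W))) | ~W)  //  (~Y <-> (Y & ~Z)).
  branch 1 (add (((W <-> U) & ((W -> ~X) -> (V | W))) | ~W)):
    (((W <-> U) & ((W -> ~X) -> (V | W))) | ~W): β-rule — branch into ((W <-> U) & ((W -> ~X) -> (V | W)))  //  ~W.
      branch 1.1 (add ((W <-> U) & ((W -> ~X) -> (V | W)))):
        ((W <-> U) & ((W -> ~X) -> (V | W))): α-rule — add (W <-> U), ((W -> ~X) -> (V | W)).
        (W <-> U): β-rule — branch into W, U  //  ~W, ~U.
          branch 1.1.1 (add W, U):
            ((W -> ~X) -> (V | W)): β-rule — branch into ~(W -> ~X)  //  (V | W).
              branch 1.1.1.1 (add ~(W -> ~X)):
                ~(W -> ~X): α-rule — add W, ~~X.
                ○ open, literals {U=true, W=true, X=true}.
              branch 1.1.1.2 (add (V | W)):
                (V | W): β-rule — branch into V  //  W.
                  branch 1.1.1.2.1 (add V):
                    ○ open, literals {U=true, V=true, W=true}.
                  branch 1.1.1.2.2 (add W):
                    ○ open, literals {U=true, W=true}.
          branch 1.1.2 (add ~W, ~U):
            ((W -> ~X) -> (V | W)): β-rule — branch into ~(W -> ~X)  //  (V | W).
              branch 1.1.2.1 (add ~(W -> ~X)):
                ~(W -> ~X): α-rule — add W, ~~X.
                × closes — contains both W and ~W.
              branch 1.1.2.2 (add (V | W)):
                (V | W): β-rule — branch into V  //  W.
                  branch 1.1.2.2.1 (add V):
                    ○ open, literals {U=false, V=true, W=false}.
                  branch 1.1.2.2.2 (add W):
                    × closes — contains both W and ~W.
      branch 1.2 (add ~W):
        ○ open, literals {W=false}.
  branch 2 (add (~Y <-> (Y & ~Z))):
    (~Y <-> (Y & ~Z)): β-rule — branch into ~Y, (Y & ~Z)  //  ~~Y, ~(Y & ~Z).
      branch 2.1 (add ~Y, (Y & ~Z)):
        (Y & ~Z): α-rule — add Y, ~Z.
        × closes — contains both Y and ~Y.
      branch 2.2 (add ~~Y, ~(Y & ~Z)):
        ~(Y & ~Z): β-rule — branch into ~Y  //  ~~Z.
          branch 2.2.1 (add ~Y):
            × closes — contains both Y and ~Y.
          branch 2.2.2 (add ~~Z):
            ○ open, literals {Y=true, Z=true}.
4 branches closed, 6 open.
Each open branch fixes some atoms; the unmentioned ones are free. Counting distinct full assignments: branch {U=true, W=true, X=true} (Y, V, Z) contributes 8 new; branch {U=true, V=true, W=true} (Y, X, Z) contributes 4 new; branch {U=true, W=true} (Y, X, V, Z) contributes 4 new; branch {U=false, V=true, W=false} (Y, X, Z) contributes 8 new; branch {W=false} (Y, X, V, Z, U) contributes 24 new; branch {Y=true, Z=true} (W, X, V, U) contributes 4 new. Total: 52.

52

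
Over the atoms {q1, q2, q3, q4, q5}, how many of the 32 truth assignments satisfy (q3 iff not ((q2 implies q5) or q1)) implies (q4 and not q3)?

Initial set: {((q3 iff not ((q2 implies q5) or q1)) implies (q4 and not q3))}.
((q3 iff not ((q2 implies q5) or q1)) implies (q4 and not q3)): β-rule — branch into not (q3 iff not ((q2 implies q5) or q1))  //  (q4 and not q3).
  branch 1 (add not (q3 iff not ((q2 implies q5) or q1))):
    not (q3 iff not ((q2 implies q5) or q1)): β-rule — branch into q3, not not ((q2 implies q5) or q1)  //  not q3, not ((q2 implies q5) or q1).
      branch 1.1 (add q3, not not ((q2 implies q5) or q1)):
        not not ((q2 implies q5) or q1): β-rule — branch into (q2 implies q5)  //  q1.
          branch 1.1.1 (add (q2 implies q5)):
            (q2 implies q5): β-rule — branch into not q2  //  q5.
              branch 1.1.1.1 (add not q2):
                ○ open, literals {q2=F, q3=T}.
              branch 1.1.1.2 (add q5):
                ○ open, literals {q3=T, q5=T}.
          branch 1.1.2 (add q1):
            ○ open, literals {q1=T, q3=T}.
      branch 1.2 (add not q3, not ((q2 implies q5) or q1)):
        not ((q2 implies q5) or q1): α-rule — add not (q2 implies q5), not q1.
        not (q2 implies q5): α-rule — add q2, not q5.
        ○ open, literals {q1=F, q2=T, q3=F, q5=F}.
  branch 2 (add (q4 and not q3)):
    (q4 and not q3): α-rule — add q4, not q3.
    ○ open, literals {q3=F, q4=T}.
0 branches closed, 5 open.
Each open branch fixes some atoms; the unmentioned ones are free. Counting distinct full assignments: branch {q2=F, q3=T} (q1, q4, q5) contributes 8 new; branch {q3=T, q5=T} (q1, q2, q4) contributes 4 new; branch {q1=T, q3=T} (q2, q4, q5) contributes 2 new; branch {q1=F, q2=T, q3=F, q5=F} (q4) contributes 2 new; branch {q3=F, q4=T} (q1, q2, q5) contributes 7 new. Total: 23.

23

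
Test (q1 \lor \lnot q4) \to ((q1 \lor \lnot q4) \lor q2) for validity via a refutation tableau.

Assume the negation and expand:
Initial set: {\lnot ((q1 \lor \lnot q4) \to ((q1 \lor \lnot q4) \lor q2))}.
\lnot ((q1 \lor \lnot q4) \to ((q1 \lor \lnot q4) \lor q2)): α-rule — add (q1 \lor \lnot q4), \lnot ((q1 \lor \lnot q4) \lor q2).
\lnot ((q1 \lor \lnot q4) \lor q2): α-rule — add \lnot (q1 \lor \lnot q4), \lnot q2.
\lnot (q1 \lor \lnot q4): α-rule — add \lnot q1, \lnot \lnot q4.
(q1 \lor \lnot q4): β-rule — branch into q1  //  \lnot q4.
  branch 1 (add q1):
    × closes — contains both q1 and \lnot q1.
  branch 2 (add \lnot q4):
    × closes — contains both q4 and \lnot q4.
All 2 branches close.
Every branch closed, so the negation is unsatisfiable and the formula is valid.

Valid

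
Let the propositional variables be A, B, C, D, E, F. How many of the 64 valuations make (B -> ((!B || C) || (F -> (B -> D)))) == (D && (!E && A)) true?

12

Initial set: {((B -> ((!B || C) || (F -> (B -> D)))) == (D && (!E && A)))}.
((B -> ((!B || C) || (F -> (B -> D)))) == (D && (!E && A))): β-rule — branch into (B -> ((!B || C) || (F -> (B -> D)))), (D && (!E && A))  //  !(B -> ((!B || C) || (F -> (B -> D)))), !(D && (!E && A)).
  branch 1 (add (B -> ((!B || C) || (F -> (B -> D)))), (D && (!E && A))):
    (D && (!E && A)): α-rule — add D, (!E && A).
    (!E && A): α-rule — add !E, A.
    (B -> ((!B || C) || (F -> (B -> D)))): β-rule — branch into !B  //  ((!B || C) || (F -> (B -> D))).
      branch 1.1 (add !B):
        ○ open, literals {A=T, B=F, D=T, E=F}.
      branch 1.2 (add ((!B || C) || (F -> (B -> D)))):
        ((!B || C) || (F -> (B -> D))): β-rule — branch into (!B || C)  //  (F -> (B -> D)).
          branch 1.2.1 (add (!B || C)):
            (!B || C): β-rule — branch into !B  //  C.
              branch 1.2.1.1 (add !B):
                ○ open, literals {A=T, B=F, D=T, E=F}.
              branch 1.2.1.2 (add C):
                ○ open, literals {A=T, C=T, D=T, E=F}.
          branch 1.2.2 (add (F -> (B -> D))):
            (F -> (B -> D)): β-rule — branch into !F  //  (B -> D).
              branch 1.2.2.1 (add !F):
                ○ open, literals {A=T, D=T, E=F, F=F}.
              branch 1.2.2.2 (add (B -> D)):
                (B -> D): β-rule — branch into !B  //  D.
                  branch 1.2.2.2.1 (add !B):
                    ○ open, literals {A=T, B=F, D=T, E=F}.
                  branch 1.2.2.2.2 (add D):
                    ○ open, literals {A=T, D=T, E=F}.
  branch 2 (add !(B -> ((!B || C) || (F -> (B -> D)))), !(D && (!E && A))):
    !(B -> ((!B || C) || (F -> (B -> D)))): α-rule — add B, !((!B || C) || (F -> (B -> D))).
    !((!B || C) || (F -> (B -> D))): α-rule — add !(!B || C), !(F -> (B -> D)).
    !(!B || C): α-rule — add !!B, !C.
    !(F -> (B -> D)): α-rule — add F, !(B -> D).
    !(B -> D): α-rule — add B, !D.
    !(D && (!E && A)): β-rule — branch into !D  //  !(!E && A).
      branch 2.1 (add !D):
        ○ open, literals {B=T, C=F, D=F, F=T}.
      branch 2.2 (add !(!E && A)):
        !(!E && A): β-rule — branch into !!E  //  !A.
          branch 2.2.1 (add !!E):
            ○ open, literals {B=T, C=F, D=F, E=T, F=T}.
          branch 2.2.2 (add !A):
            ○ open, literals {A=F, B=T, C=F, D=F, F=T}.
0 branches closed, 9 open.
Each open branch fixes some atoms; the unmentioned ones are free. Counting distinct full assignments: branch {A=T, B=F, D=T, E=F} (C, F) contributes 4 new; branch {A=T, B=F, D=T, E=F} (C, F) contributes 0 new; branch {A=T, C=T, D=T, E=F} (B, F) contributes 2 new; branch {A=T, D=T, E=F, F=F} (B, C) contributes 1 new; branch {A=T, B=F, D=T, E=F} (C, F) contributes 0 new; branch {A=T, D=T, E=F} (B, C, F) contributes 1 new; branch {B=T, C=F, D=F, F=T} (A, E) contributes 4 new; branch {B=T, C=F, D=F, E=T, F=T} (A) contributes 0 new; branch {A=F, B=T, C=F, D=F, F=T} (E) contributes 0 new. Total: 12.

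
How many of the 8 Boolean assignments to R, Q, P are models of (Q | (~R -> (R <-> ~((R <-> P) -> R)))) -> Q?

5

Initial set: {T ((Q | (~R -> (R <-> ~((R <-> P) -> R)))) -> Q)}.
T ((Q | (~R -> (R <-> ~((R <-> P) -> R)))) -> Q): β-rule — branch into F (Q | (~R -> (R <-> ~((R <-> P) -> R))))  //  T Q.
  branch 1 (add F (Q | (~R -> (R <-> ~((R <-> P) -> R))))):
    F (Q | (~R -> (R <-> ~((R <-> P) -> R)))): α-rule — add F Q, F (~R -> (R <-> ~((R <-> P) -> R))).
    F (~R -> (R <-> ~((R <-> P) -> R))): α-rule — add T ~R, F (R <-> ~((R <-> P) -> R)).
    F (R <-> ~((R <-> P) -> R)): β-rule — branch into T R, F ~((R <-> P) -> R)  //  F R, T ~((R <-> P) -> R).
      branch 1.1 (add T R, F ~((R <-> P) -> R)):
        × closes — contains both R and ~R.
      branch 1.2 (add F R, T ~((R <-> P) -> R)):
        T ~((R <-> P) -> R): α-rule — add T (R <-> P), F R.
        T (R <-> P): β-rule — branch into T R, T P  //  F R, F P.
          branch 1.2.1 (add T R, T P):
            × closes — contains both R and ~R.
          branch 1.2.2 (add F R, F P):
            ○ open, literals {P=false, Q=false, R=false}.
  branch 2 (add T Q):
    ○ open, literals {Q=true}.
2 branches closed, 2 open.
Each open branch fixes some atoms; the unmentioned ones are free. Counting distinct full assignments: branch {P=false, Q=false, R=false} (none free) contributes 1 new; branch {Q=true} (R, P) contributes 4 new. Total: 5.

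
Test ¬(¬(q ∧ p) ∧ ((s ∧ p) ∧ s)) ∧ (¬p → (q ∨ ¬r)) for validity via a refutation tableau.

Not valid

Assume the negation and expand:
Initial set: {F (¬(¬(q ∧ p) ∧ ((s ∧ p) ∧ s)) ∧ (¬p → (q ∨ ¬r)))}.
F (¬(¬(q ∧ p) ∧ ((s ∧ p) ∧ s)) ∧ (¬p → (q ∨ ¬r))): β-rule — branch into F ¬(¬(q ∧ p) ∧ ((s ∧ p) ∧ s))  //  F (¬p → (q ∨ ¬r)).
  branch 1 (add F ¬(¬(q ∧ p) ∧ ((s ∧ p) ∧ s))):
    F ¬(¬(q ∧ p) ∧ ((s ∧ p) ∧ s)): α-rule — add T ¬(q ∧ p), T ((s ∧ p) ∧ s).
    T ((s ∧ p) ∧ s): α-rule — add T (s ∧ p), T s.
    T (s ∧ p): α-rule — add T s, T p.
    T ¬(q ∧ p): β-rule — branch into F q  //  F p.
      branch 1.1 (add F q):
        ○ open, literals {p=T, q=F, s=T}.
      branch 1.2 (add F p):
        × closes — contains both p and ¬p.
  branch 2 (add F (¬p → (q ∨ ¬r))):
    F (¬p → (q ∨ ¬r)): α-rule — add T ¬p, F (q ∨ ¬r).
    F (q ∨ ¬r): α-rule — add F q, F ¬r.
    ○ open, literals {p=F, q=F, r=T}.
1 branch closed, 2 open.
An open branch gives a countermodel: p=T, q=F, s=T (unmentioned atoms arbitrary); under it the original formula is false.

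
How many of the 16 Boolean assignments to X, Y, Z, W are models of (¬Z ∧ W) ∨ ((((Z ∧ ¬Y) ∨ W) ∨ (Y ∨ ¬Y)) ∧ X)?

10

Initial set: {((¬Z ∧ W) ∨ ((((Z ∧ ¬Y) ∨ W) ∨ (Y ∨ ¬Y)) ∧ X))}.
((¬Z ∧ W) ∨ ((((Z ∧ ¬Y) ∨ W) ∨ (Y ∨ ¬Y)) ∧ X)): β-rule — branch into (¬Z ∧ W)  //  ((((Z ∧ ¬Y) ∨ W) ∨ (Y ∨ ¬Y)) ∧ X).
  branch 1 (add (¬Z ∧ W)):
    (¬Z ∧ W): α-rule — add ¬Z, W.
    ○ open, literals {W=true, Z=false}.
  branch 2 (add ((((Z ∧ ¬Y) ∨ W) ∨ (Y ∨ ¬Y)) ∧ X)):
    ((((Z ∧ ¬Y) ∨ W) ∨ (Y ∨ ¬Y)) ∧ X): α-rule — add (((Z ∧ ¬Y) ∨ W) ∨ (Y ∨ ¬Y)), X.
    (((Z ∧ ¬Y) ∨ W) ∨ (Y ∨ ¬Y)): β-rule — branch into ((Z ∧ ¬Y) ∨ W)  //  (Y ∨ ¬Y).
      branch 2.1 (add ((Z ∧ ¬Y) ∨ W)):
        ((Z ∧ ¬Y) ∨ W): β-rule — branch into (Z ∧ ¬Y)  //  W.
          branch 2.1.1 (add (Z ∧ ¬Y)):
            (Z ∧ ¬Y): α-rule — add Z, ¬Y.
            ○ open, literals {X=true, Y=false, Z=true}.
          branch 2.1.2 (add W):
            ○ open, literals {W=true, X=true}.
      branch 2.2 (add (Y ∨ ¬Y)):
        (Y ∨ ¬Y): β-rule — branch into Y  //  ¬Y.
          branch 2.2.1 (add Y):
            ○ open, literals {X=true, Y=true}.
          branch 2.2.2 (add ¬Y):
            ○ open, literals {X=true, Y=false}.
0 branches closed, 5 open.
Each open branch fixes some atoms; the unmentioned ones are free. Counting distinct full assignments: branch {W=true, Z=false} (X, Y) contributes 4 new; branch {X=true, Y=false, Z=true} (W) contributes 2 new; branch {W=true, X=true} (Y, Z) contributes 1 new; branch {X=true, Y=true} (Z, W) contributes 2 new; branch {X=true, Y=false} (Z, W) contributes 1 new. Total: 10.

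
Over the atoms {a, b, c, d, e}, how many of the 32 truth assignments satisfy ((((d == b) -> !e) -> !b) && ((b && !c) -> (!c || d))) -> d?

Initial set: {(((((d == b) -> !e) -> !b) && ((b && !c) -> (!c || d))) -> d)}.
(((((d == b) -> !e) -> !b) && ((b && !c) -> (!c || d))) -> d): β-rule — branch into !((((d == b) -> !e) -> !b) && ((b && !c) -> (!c || d)))  //  d.
  branch 1 (add !((((d == b) -> !e) -> !b) && ((b && !c) -> (!c || d)))):
    !((((d == b) -> !e) -> !b) && ((b && !c) -> (!c || d))): β-rule — branch into !(((d == b) -> !e) -> !b)  //  !((b && !c) -> (!c || d)).
      branch 1.1 (add !(((d == b) -> !e) -> !b)):
        !(((d == b) -> !e) -> !b): α-rule — add ((d == b) -> !e), !!b.
        ((d == b) -> !e): β-rule — branch into !(d == b)  //  !e.
          branch 1.1.1 (add !(d == b)):
            !(d == b): β-rule — branch into d, !b  //  !d, b.
              branch 1.1.1.1 (add d, !b):
                × closes — contains both b and !b.
              branch 1.1.1.2 (add !d, b):
                ○ open, literals {b=1, d=0}.
          branch 1.1.2 (add !e):
            ○ open, literals {b=1, e=0}.
      branch 1.2 (add !((b && !c) -> (!c || d))):
        !((b && !c) -> (!c || d)): α-rule — add (b && !c), !(!c || d).
        (b && !c): α-rule — add b, !c.
        !(!c || d): α-rule — add !!c, !d.
        × closes — contains both c and !c.
  branch 2 (add d):
    ○ open, literals {d=1}.
2 branches closed, 3 open.
Each open branch fixes some atoms; the unmentioned ones are free. Counting distinct full assignments: branch {b=1, d=0} (a, c, e) contributes 8 new; branch {b=1, e=0} (a, c, d) contributes 4 new; branch {d=1} (a, b, c, e) contributes 12 new. Total: 24.

24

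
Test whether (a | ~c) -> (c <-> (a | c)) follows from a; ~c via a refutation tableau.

No

Initial set: {a; ~c; ~((a | ~c) -> (c <-> (a | c)))}.
~((a | ~c) -> (c <-> (a | c))): α-rule — add (a | ~c), ~(c <-> (a | c)).
(a | ~c): β-rule — branch into a  //  ~c.
  branch 1 (add a):
    ~(c <-> (a | c)): β-rule — branch into c, ~(a | c)  //  ~c, (a | c).
      branch 1.1 (add c, ~(a | c)):
        × closes — contains both c and ~c.
      branch 1.2 (add ~c, (a | c)):
        (a | c): β-rule — branch into a  //  c.
          branch 1.2.1 (add a):
            ○ open, literals {a=T, c=F}.
          branch 1.2.2 (add c):
            × closes — contains both c and ~c.
  branch 2 (add ~c):
    ~(c <-> (a | c)): β-rule — branch into c, ~(a | c)  //  ~c, (a | c).
      branch 2.1 (add c, ~(a | c)):
        × closes — contains both c and ~c.
      branch 2.2 (add ~c, (a | c)):
        (a | c): β-rule — branch into a  //  c.
          branch 2.2.1 (add a):
            ○ open, literals {a=T, c=F}.
          branch 2.2.2 (add c):
            × closes — contains both c and ~c.
4 branches closed, 2 open.
An open branch gives a countermodel: a=T, c=F (unmentioned atoms arbitrary); the premises hold there but the conclusion fails.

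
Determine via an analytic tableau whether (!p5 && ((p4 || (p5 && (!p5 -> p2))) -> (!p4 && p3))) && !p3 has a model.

Initial set: {((!p5 && ((p4 || (p5 && (!p5 -> p2))) -> (!p4 && p3))) && !p3)}.
((!p5 && ((p4 || (p5 && (!p5 -> p2))) -> (!p4 && p3))) && !p3): α-rule — add (!p5 && ((p4 || (p5 && (!p5 -> p2))) -> (!p4 && p3))), !p3.
(!p5 && ((p4 || (p5 && (!p5 -> p2))) -> (!p4 && p3))): α-rule — add !p5, ((p4 || (p5 && (!p5 -> p2))) -> (!p4 && p3)).
((p4 || (p5 && (!p5 -> p2))) -> (!p4 && p3)): β-rule — branch into !(p4 || (p5 && (!p5 -> p2)))  //  (!p4 && p3).
  branch 1 (add !(p4 || (p5 && (!p5 -> p2)))):
    !(p4 || (p5 && (!p5 -> p2))): α-rule — add !p4, !(p5 && (!p5 -> p2)).
    !(p5 && (!p5 -> p2)): β-rule — branch into !p5  //  !(!p5 -> p2).
      branch 1.1 (add !p5):
        ○ open, literals {p3=F, p4=F, p5=F}.
      branch 1.2 (add !(!p5 -> p2)):
        !(!p5 -> p2): α-rule — add !p5, !p2.
        ○ open, literals {p2=F, p3=F, p4=F, p5=F}.
  branch 2 (add (!p4 && p3)):
    (!p4 && p3): α-rule — add !p4, p3.
    × closes — contains both p3 and !p3.
1 branch closed, 2 open.
An open branch gives a satisfying assignment: p3=F, p4=F, p5=F.

Satisfiable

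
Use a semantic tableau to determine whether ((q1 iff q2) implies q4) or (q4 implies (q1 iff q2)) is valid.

Valid

Assume the negation and expand:
Initial set: {not (((q1 iff q2) implies q4) or (q4 implies (q1 iff q2)))}.
not (((q1 iff q2) implies q4) or (q4 implies (q1 iff q2))): α-rule — add not ((q1 iff q2) implies q4), not (q4 implies (q1 iff q2)).
not ((q1 iff q2) implies q4): α-rule — add (q1 iff q2), not q4.
not (q4 implies (q1 iff q2)): α-rule — add q4, not (q1 iff q2).
× closes — contains both q4 and not q4.
All 1 branch closes.
Every branch closed, so the negation is unsatisfiable and the formula is valid.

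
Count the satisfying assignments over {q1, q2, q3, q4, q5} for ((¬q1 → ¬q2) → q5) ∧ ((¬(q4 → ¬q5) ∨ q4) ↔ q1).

10

Initial set: {(((¬q1 → ¬q2) → q5) ∧ ((¬(q4 → ¬q5) ∨ q4) ↔ q1))}.
(((¬q1 → ¬q2) → q5) ∧ ((¬(q4 → ¬q5) ∨ q4) ↔ q1)): α-rule — add ((¬q1 → ¬q2) → q5), ((¬(q4 → ¬q5) ∨ q4) ↔ q1).
((¬q1 → ¬q2) → q5): β-rule — branch into ¬(¬q1 → ¬q2)  //  q5.
  branch 1 (add ¬(¬q1 → ¬q2)):
    ¬(¬q1 → ¬q2): α-rule — add ¬q1, ¬¬q2.
    ((¬(q4 → ¬q5) ∨ q4) ↔ q1): β-rule — branch into (¬(q4 → ¬q5) ∨ q4), q1  //  ¬(¬(q4 → ¬q5) ∨ q4), ¬q1.
      branch 1.1 (add (¬(q4 → ¬q5) ∨ q4), q1):
        × closes — contains both q1 and ¬q1.
      branch 1.2 (add ¬(¬(q4 → ¬q5) ∨ q4), ¬q1):
        ¬(¬(q4 → ¬q5) ∨ q4): α-rule — add ¬¬(q4 → ¬q5), ¬q4.
        ¬¬(q4 → ¬q5): β-rule — branch into ¬q4  //  ¬q5.
          branch 1.2.1 (add ¬q4):
            ○ open, literals {q1=false, q2=true, q4=false}.
          branch 1.2.2 (add ¬q5):
            ○ open, literals {q1=false, q2=true, q4=false, q5=false}.
  branch 2 (add q5):
    ((¬(q4 → ¬q5) ∨ q4) ↔ q1): β-rule — branch into (¬(q4 → ¬q5) ∨ q4), q1  //  ¬(¬(q4 → ¬q5) ∨ q4), ¬q1.
      branch 2.1 (add (¬(q4 → ¬q5) ∨ q4), q1):
        (¬(q4 → ¬q5) ∨ q4): β-rule — branch into ¬(q4 → ¬q5)  //  q4.
          branch 2.1.1 (add ¬(q4 → ¬q5)):
            ¬(q4 → ¬q5): α-rule — add q4, ¬¬q5.
            ○ open, literals {q1=true, q4=true, q5=true}.
          branch 2.1.2 (add q4):
            ○ open, literals {q1=true, q4=true, q5=true}.
      branch 2.2 (add ¬(¬(q4 → ¬q5) ∨ q4), ¬q1):
        ¬(¬(q4 → ¬q5) ∨ q4): α-rule — add ¬¬(q4 → ¬q5), ¬q4.
        ¬¬(q4 → ¬q5): β-rule — branch into ¬q4  //  ¬q5.
          branch 2.2.1 (add ¬q4):
            ○ open, literals {q1=false, q4=false, q5=true}.
          branch 2.2.2 (add ¬q5):
            × closes — contains both q5 and ¬q5.
2 branches closed, 5 open.
Each open branch fixes some atoms; the unmentioned ones are free. Counting distinct full assignments: branch {q1=false, q2=true, q4=false} (q3, q5) contributes 4 new; branch {q1=false, q2=true, q4=false, q5=false} (q3) contributes 0 new; branch {q1=true, q4=true, q5=true} (q2, q3) contributes 4 new; branch {q1=true, q4=true, q5=true} (q2, q3) contributes 0 new; branch {q1=false, q4=false, q5=true} (q2, q3) contributes 2 new. Total: 10.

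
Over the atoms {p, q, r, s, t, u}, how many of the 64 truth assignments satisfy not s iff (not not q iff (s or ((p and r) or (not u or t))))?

32

Initial set: {(not s iff (not not q iff (s or ((p and r) or (not u or t)))))}.
(not s iff (not not q iff (s or ((p and r) or (not u or t))))): β-rule — branch into not s, (not not q iff (s or ((p and r) or (not u or t))))  //  not not s, not (not not q iff (s or ((p and r) or (not u or t)))).
  branch 1 (add not s, (not not q iff (s or ((p and r) or (not u or t))))):
    (not not q iff (s or ((p and r) or (not u or t)))): β-rule — branch into not not q, (s or ((p and r) or (not u or t)))  //  not not not q, not (s or ((p and r) or (not u or t))).
      branch 1.1 (add not not q, (s or ((p and r) or (not u or t)))):
        not not q: drop double negation, giving q.
        (s or ((p and r) or (not u or t))): β-rule — branch into s  //  ((p and r) or (not u or t)).
          branch 1.1.1 (add s):
            × closes — contains both s and not s.
          branch 1.1.2 (add ((p and r) or (not u or t))):
            ((p and r) or (not u or t)): β-rule — branch into (p and r)  //  (not u or t).
              branch 1.1.2.1 (add (p and r)):
                (p and r): α-rule — add p, r.
                ○ open, literals {p=true, q=true, r=true, s=false}.
              branch 1.1.2.2 (add (not u or t)):
                (not u or t): β-rule — branch into not u  //  t.
                  branch 1.1.2.2.1 (add not u):
                    ○ open, literals {q=true, s=false, u=false}.
                  branch 1.1.2.2.2 (add t):
                    ○ open, literals {q=true, s=false, t=true}.
      branch 1.2 (add not not not q, not (s or ((p and r) or (not u or t)))):
        not not not q: drop double negation, giving not q.
        not (s or ((p and r) or (not u or t))): α-rule — add not s, not ((p and r) or (not u or t)).
        not ((p and r) or (not u or t)): α-rule — add not (p and r), not (not u or t).
        not (not u or t): α-rule — add not not u, not t.
        not (p and r): β-rule — branch into not p  //  not r.
          branch 1.2.1 (add not p):
            ○ open, literals {p=false, q=false, s=false, t=false, u=true}.
          branch 1.2.2 (add not r):
            ○ open, literals {q=false, r=false, s=false, t=false, u=true}.
  branch 2 (add not not s, not (not not q iff (s or ((p and r) or (not u or t))))):
    not (not not q iff (s or ((p and r) or (not u or t)))): β-rule — branch into not not q, not (s or ((p and r) or (not u or t)))  //  not not not q, (s or ((p and r) or (not u or t))).
      branch 2.1 (add not not q, not (s or ((p and r) or (not u or t)))):
        not not q: drop double negation, giving q.
        not (s or ((p and r) or (not u or t))): α-rule — add not s, not ((p and r) or (not u or t)).
        × closes — contains both s and not s.
      branch 2.2 (add not not not q, (s or ((p and r) or (not u or t)))):
        not not not q: drop double negation, giving not q.
        (s or ((p and r) or (not u or t))): β-rule — branch into s  //  ((p and r) or (not u or t)).
          branch 2.2.1 (add s):
            ○ open, literals {q=false, s=true}.
          branch 2.2.2 (add ((p and r) or (not u or t))):
            ((p and r) or (not u or t)): β-rule — branch into (p and r)  //  (not u or t).
              branch 2.2.2.1 (add (p and r)):
                (p and r): α-rule — add p, r.
                ○ open, literals {p=true, q=false, r=true, s=true}.
              branch 2.2.2.2 (add (not u or t)):
                (not u or t): β-rule — branch into not u  //  t.
                  branch 2.2.2.2.1 (add not u):
                    ○ open, literals {q=false, s=true, u=false}.
                  branch 2.2.2.2.2 (add t):
                    ○ open, literals {q=false, s=true, t=true}.
2 branches closed, 9 open.
Each open branch fixes some atoms; the unmentioned ones are free. Counting distinct full assignments: branch {p=true, q=true, r=true, s=false} (t, u) contributes 4 new; branch {q=true, s=false, u=false} (p, r, t) contributes 6 new; branch {q=true, s=false, t=true} (p, r, u) contributes 3 new; branch {p=false, q=false, s=false, t=false, u=true} (r) contributes 2 new; branch {q=false, r=false, s=false, t=false, u=true} (p) contributes 1 new; branch {q=false, s=true} (p, r, t, u) contributes 16 new; branch {p=true, q=false, r=true, s=true} (t, u) contributes 0 new; branch {q=false, s=true, u=false} (p, r, t) contributes 0 new; branch {q=false, s=true, t=true} (p, r, u) contributes 0 new. Total: 32.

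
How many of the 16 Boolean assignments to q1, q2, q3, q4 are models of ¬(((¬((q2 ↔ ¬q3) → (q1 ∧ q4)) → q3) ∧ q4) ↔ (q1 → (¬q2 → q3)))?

Initial set: {¬(((¬((q2 ↔ ¬q3) → (q1 ∧ q4)) → q3) ∧ q4) ↔ (q1 → (¬q2 → q3)))}.
¬(((¬((q2 ↔ ¬q3) → (q1 ∧ q4)) → q3) ∧ q4) ↔ (q1 → (¬q2 → q3))): β-rule — branch into ((¬((q2 ↔ ¬q3) → (q1 ∧ q4)) → q3) ∧ q4), ¬(q1 → (¬q2 → q3))  //  ¬((¬((q2 ↔ ¬q3) → (q1 ∧ q4)) → q3) ∧ q4), (q1 → (¬q2 → q3)).
  branch 1 (add ((¬((q2 ↔ ¬q3) → (q1 ∧ q4)) → q3) ∧ q4), ¬(q1 → (¬q2 → q3))):
    ((¬((q2 ↔ ¬q3) → (q1 ∧ q4)) → q3) ∧ q4): α-rule — add (¬((q2 ↔ ¬q3) → (q1 ∧ q4)) → q3), q4.
    ¬(q1 → (¬q2 → q3)): α-rule — add q1, ¬(¬q2 → q3).
    ¬(¬q2 → q3): α-rule — add ¬q2, ¬q3.
    (¬((q2 ↔ ¬q3) → (q1 ∧ q4)) → q3): β-rule — branch into ¬¬((q2 ↔ ¬q3) → (q1 ∧ q4))  //  q3.
      branch 1.1 (add ¬¬((q2 ↔ ¬q3) → (q1 ∧ q4))):
        ¬¬((q2 ↔ ¬q3) → (q1 ∧ q4)): β-rule — branch into ¬(q2 ↔ ¬q3)  //  (q1 ∧ q4).
          branch 1.1.1 (add ¬(q2 ↔ ¬q3)):
            ¬(q2 ↔ ¬q3): β-rule — branch into q2, ¬¬q3  //  ¬q2, ¬q3.
              branch 1.1.1.1 (add q2, ¬¬q3):
                × closes — contains both q2 and ¬q2.
              branch 1.1.1.2 (add ¬q2, ¬q3):
                ○ open, literals {q1=T, q2=F, q3=F, q4=T}.
          branch 1.1.2 (add (q1 ∧ q4)):
            (q1 ∧ q4): α-rule — add q1, q4.
            ○ open, literals {q1=T, q2=F, q3=F, q4=T}.
      branch 1.2 (add q3):
        × closes — contains both q3 and ¬q3.
  branch 2 (add ¬((¬((q2 ↔ ¬q3) → (q1 ∧ q4)) → q3) ∧ q4), (q1 → (¬q2 → q3))):
    ¬((¬((q2 ↔ ¬q3) → (q1 ∧ q4)) → q3) ∧ q4): β-rule — branch into ¬(¬((q2 ↔ ¬q3) → (q1 ∧ q4)) → q3)  //  ¬q4.
      branch 2.1 (add ¬(¬((q2 ↔ ¬q3) → (q1 ∧ q4)) → q3)):
        ¬(¬((q2 ↔ ¬q3) → (q1 ∧ q4)) → q3): α-rule — add ¬((q2 ↔ ¬q3) → (q1 ∧ q4)), ¬q3.
        ¬((q2 ↔ ¬q3) → (q1 ∧ q4)): α-rule — add (q2 ↔ ¬q3), ¬(q1 ∧ q4).
        (q1 → (¬q2 → q3)): β-rule — branch into ¬q1  //  (¬q2 → q3).
          branch 2.1.1 (add ¬q1):
            (q2 ↔ ¬q3): β-rule — branch into q2, ¬q3  //  ¬q2, ¬¬q3.
              branch 2.1.1.1 (add q2, ¬q3):
                ¬(q1 ∧ q4): β-rule — branch into ¬q1  //  ¬q4.
                  branch 2.1.1.1.1 (add ¬q1):
                    ○ open, literals {q1=F, q2=T, q3=F}.
                  branch 2.1.1.1.2 (add ¬q4):
                    ○ open, literals {q1=F, q2=T, q3=F, q4=F}.
              branch 2.1.1.2 (add ¬q2, ¬¬q3):
                × closes — contains both q3 and ¬q3.
          branch 2.1.2 (add (¬q2 → q3)):
            (q2 ↔ ¬q3): β-rule — branch into q2, ¬q3  //  ¬q2, ¬¬q3.
              branch 2.1.2.1 (add q2, ¬q3):
                ¬(q1 ∧ q4): β-rule — branch into ¬q1  //  ¬q4.
                  branch 2.1.2.1.1 (add ¬q1):
                    (¬q2 → q3): β-rule — branch into ¬¬q2  //  q3.
                      branch 2.1.2.1.1.1 (add ¬¬q2):
                        ○ open, literals {q1=F, q2=T, q3=F}.
                      branch 2.1.2.1.1.2 (add q3):
                        × closes — contains both q3 and ¬q3.
                  branch 2.1.2.1.2 (add ¬q4):
                    (¬q2 → q3): β-rule — branch into ¬¬q2  //  q3.
                      branch 2.1.2.1.2.1 (add ¬¬q2):
                        ○ open, literals {q2=T, q3=F, q4=F}.
                      branch 2.1.2.1.2.2 (add q3):
                        × closes — contains both q3 and ¬q3.
              branch 2.1.2.2 (add ¬q2, ¬¬q3):
                × closes — contains both q3 and ¬q3.
      branch 2.2 (add ¬q4):
        (q1 → (¬q2 → q3)): β-rule — branch into ¬q1  //  (¬q2 → q3).
          branch 2.2.1 (add ¬q1):
            ○ open, literals {q1=F, q4=F}.
          branch 2.2.2 (add (¬q2 → q3)):
            (¬q2 → q3): β-rule — branch into ¬¬q2  //  q3.
              branch 2.2.2.1 (add ¬¬q2):
                ○ open, literals {q2=T, q4=F}.
              branch 2.2.2.2 (add q3):
                ○ open, literals {q3=T, q4=F}.
6 branches closed, 9 open.
Each open branch fixes some atoms; the unmentioned ones are free. Counting distinct full assignments: branch {q1=T, q2=F, q3=F, q4=T} (none free) contributes 1 new; branch {q1=T, q2=F, q3=F, q4=T} (none free) contributes 0 new; branch {q1=F, q2=T, q3=F} (q4) contributes 2 new; branch {q1=F, q2=T, q3=F, q4=F} (none free) contributes 0 new; branch {q1=F, q2=T, q3=F} (q4) contributes 0 new; branch {q2=T, q3=F, q4=F} (q1) contributes 1 new; branch {q1=F, q4=F} (q2, q3) contributes 3 new; branch {q2=T, q4=F} (q1, q3) contributes 1 new; branch {q3=T, q4=F} (q1, q2) contributes 1 new. Total: 9.

9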